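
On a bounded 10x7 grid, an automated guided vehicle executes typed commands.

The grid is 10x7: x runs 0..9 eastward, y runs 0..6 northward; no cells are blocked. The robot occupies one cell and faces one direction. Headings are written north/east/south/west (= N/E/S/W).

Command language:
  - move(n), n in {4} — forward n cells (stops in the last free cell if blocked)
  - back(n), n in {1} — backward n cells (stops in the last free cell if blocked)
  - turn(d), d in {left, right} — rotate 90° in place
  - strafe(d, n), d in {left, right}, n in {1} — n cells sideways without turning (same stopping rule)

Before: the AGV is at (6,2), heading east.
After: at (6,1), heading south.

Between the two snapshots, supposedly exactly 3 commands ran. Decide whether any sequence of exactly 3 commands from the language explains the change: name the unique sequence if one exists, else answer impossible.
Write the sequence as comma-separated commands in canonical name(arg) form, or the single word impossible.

turn(right), move(4), back(1)

key: order matters: swapping turn(right) and back(1) lands elsewhere
start: at (6,2), heading east
step 1 (turn(right)): at (6,2), heading south
step 2 (move(4)): at (6,0), heading south
step 3 (back(1)): at (6,1), heading south
uniquely the one of 216 3-step routes that fits.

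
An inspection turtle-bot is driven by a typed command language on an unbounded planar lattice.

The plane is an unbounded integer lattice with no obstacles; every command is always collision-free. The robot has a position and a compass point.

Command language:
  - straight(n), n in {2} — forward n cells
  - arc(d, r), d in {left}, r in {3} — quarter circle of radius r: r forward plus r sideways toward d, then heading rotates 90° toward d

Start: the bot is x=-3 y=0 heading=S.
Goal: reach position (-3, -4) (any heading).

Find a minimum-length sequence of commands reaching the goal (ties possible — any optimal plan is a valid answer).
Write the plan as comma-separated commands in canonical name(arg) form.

straight(2), straight(2)

from: x=-3 y=0 heading=S
step 1 (straight(2)): x=-3 y=-2 heading=S
step 2 (straight(2)): x=-3 y=-4 heading=S
nothing shorter than 2 reaches the goal.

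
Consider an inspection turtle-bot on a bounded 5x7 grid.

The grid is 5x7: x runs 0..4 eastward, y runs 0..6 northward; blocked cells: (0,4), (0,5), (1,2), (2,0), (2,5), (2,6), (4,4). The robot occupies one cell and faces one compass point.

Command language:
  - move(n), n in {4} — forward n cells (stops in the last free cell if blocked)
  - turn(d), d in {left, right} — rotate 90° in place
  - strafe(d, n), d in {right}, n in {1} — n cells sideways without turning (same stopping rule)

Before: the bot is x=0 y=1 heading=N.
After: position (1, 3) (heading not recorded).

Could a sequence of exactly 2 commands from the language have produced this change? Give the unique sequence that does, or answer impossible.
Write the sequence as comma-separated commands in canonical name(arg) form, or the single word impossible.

key: running strafe(right, 1) before move(4) would end elsewhere — order is forced
start: x=0 y=1 heading=N
step 1 (move(4)): x=0 y=3 heading=N
step 2 (strafe(right, 1)): x=1 y=3 heading=N
uniquely the one of 16 2-step routes that fits.

move(4), strafe(right, 1)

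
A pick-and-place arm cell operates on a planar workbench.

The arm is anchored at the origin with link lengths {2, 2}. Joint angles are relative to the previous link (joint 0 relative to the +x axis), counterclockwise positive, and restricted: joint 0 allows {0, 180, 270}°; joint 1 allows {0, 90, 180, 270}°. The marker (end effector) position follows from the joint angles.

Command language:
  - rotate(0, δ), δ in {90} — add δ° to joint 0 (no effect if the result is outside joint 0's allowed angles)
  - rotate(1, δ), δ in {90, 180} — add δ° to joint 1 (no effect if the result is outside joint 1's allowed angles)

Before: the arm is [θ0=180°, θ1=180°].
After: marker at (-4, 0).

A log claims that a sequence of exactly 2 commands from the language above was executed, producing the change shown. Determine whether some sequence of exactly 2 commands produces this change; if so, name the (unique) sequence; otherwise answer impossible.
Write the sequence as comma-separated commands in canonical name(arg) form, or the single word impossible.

start: [θ0=180°, θ1=180°]
[1] after rotate(1, 90): [θ0=180°, θ1=270°]
[2] after rotate(1, 90): [θ0=180°, θ1=0°]
no other 2-command option fits: unique.

rotate(1, 90), rotate(1, 90)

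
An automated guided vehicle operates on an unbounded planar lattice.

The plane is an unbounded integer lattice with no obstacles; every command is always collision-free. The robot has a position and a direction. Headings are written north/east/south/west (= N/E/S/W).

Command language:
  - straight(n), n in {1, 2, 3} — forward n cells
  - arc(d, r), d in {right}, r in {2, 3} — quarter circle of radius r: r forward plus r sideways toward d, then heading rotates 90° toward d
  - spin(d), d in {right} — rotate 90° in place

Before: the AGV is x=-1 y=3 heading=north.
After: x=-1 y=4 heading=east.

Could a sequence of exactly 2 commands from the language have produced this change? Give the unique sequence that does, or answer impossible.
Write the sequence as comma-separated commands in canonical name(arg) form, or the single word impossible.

key: order matters: swapping straight(1) and spin(right) lands elsewhere
begin: x=-1 y=3 heading=north
step 1 (straight(1)): x=-1 y=4 heading=north
step 2 (spin(right)): x=-1 y=4 heading=east
all 36 alternatives checked — unique.

straight(1), spin(right)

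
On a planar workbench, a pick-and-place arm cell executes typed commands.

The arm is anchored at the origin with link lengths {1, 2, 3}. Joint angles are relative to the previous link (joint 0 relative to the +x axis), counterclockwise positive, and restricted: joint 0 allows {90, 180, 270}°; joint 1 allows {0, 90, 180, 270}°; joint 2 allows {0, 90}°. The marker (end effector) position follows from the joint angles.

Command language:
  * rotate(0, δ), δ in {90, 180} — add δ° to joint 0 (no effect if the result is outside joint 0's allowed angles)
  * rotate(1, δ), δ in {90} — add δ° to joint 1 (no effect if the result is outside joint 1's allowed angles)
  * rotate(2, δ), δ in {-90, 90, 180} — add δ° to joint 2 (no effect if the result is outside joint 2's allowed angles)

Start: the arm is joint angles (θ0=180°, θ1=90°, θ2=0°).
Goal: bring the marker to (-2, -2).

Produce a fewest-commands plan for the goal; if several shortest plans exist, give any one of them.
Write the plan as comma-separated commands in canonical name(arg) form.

rotate(0, 90), rotate(0, 180), rotate(2, 90)

begin: joint angles (θ0=180°, θ1=90°, θ2=0°)
[1] after rotate(0, 90): joint angles (θ0=270°, θ1=90°, θ2=0°)
[2] after rotate(0, 180): joint angles (θ0=90°, θ1=90°, θ2=0°)
[3] after rotate(2, 90): joint angles (θ0=90°, θ1=90°, θ2=90°)
nothing shorter than 3 reaches the goal.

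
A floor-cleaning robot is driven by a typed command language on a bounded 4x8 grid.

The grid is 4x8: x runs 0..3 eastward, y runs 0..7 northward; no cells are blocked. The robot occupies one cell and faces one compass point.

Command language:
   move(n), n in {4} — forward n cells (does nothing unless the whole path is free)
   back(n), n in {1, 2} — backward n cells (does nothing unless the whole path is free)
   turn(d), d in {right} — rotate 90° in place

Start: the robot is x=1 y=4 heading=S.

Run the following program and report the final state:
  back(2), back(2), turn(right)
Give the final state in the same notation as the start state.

from: x=1 y=4 heading=S
[1] after back(2): x=1 y=6 heading=S
[2] after back(2): x=1 y=6 heading=S
[3] after turn(right): x=1 y=6 heading=W

x=1 y=6 heading=W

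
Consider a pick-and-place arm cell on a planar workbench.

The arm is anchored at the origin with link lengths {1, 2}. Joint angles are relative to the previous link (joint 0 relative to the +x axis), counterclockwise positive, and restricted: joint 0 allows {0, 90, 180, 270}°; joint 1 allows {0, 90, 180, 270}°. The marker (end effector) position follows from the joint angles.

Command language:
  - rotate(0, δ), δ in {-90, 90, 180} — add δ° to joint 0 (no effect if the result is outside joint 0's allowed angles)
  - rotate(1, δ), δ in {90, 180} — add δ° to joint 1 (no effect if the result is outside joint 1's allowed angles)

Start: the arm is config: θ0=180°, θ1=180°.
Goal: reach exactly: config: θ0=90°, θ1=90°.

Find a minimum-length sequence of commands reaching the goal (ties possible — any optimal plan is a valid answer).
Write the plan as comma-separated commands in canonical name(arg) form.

initial: config: θ0=180°, θ1=180°
[1] after rotate(1, 180): config: θ0=180°, θ1=0°
[2] after rotate(0, -90): config: θ0=90°, θ1=0°
[3] after rotate(1, 90): config: θ0=90°, θ1=90°
minimal: 3 command(s), checked below 3.

rotate(1, 180), rotate(0, -90), rotate(1, 90)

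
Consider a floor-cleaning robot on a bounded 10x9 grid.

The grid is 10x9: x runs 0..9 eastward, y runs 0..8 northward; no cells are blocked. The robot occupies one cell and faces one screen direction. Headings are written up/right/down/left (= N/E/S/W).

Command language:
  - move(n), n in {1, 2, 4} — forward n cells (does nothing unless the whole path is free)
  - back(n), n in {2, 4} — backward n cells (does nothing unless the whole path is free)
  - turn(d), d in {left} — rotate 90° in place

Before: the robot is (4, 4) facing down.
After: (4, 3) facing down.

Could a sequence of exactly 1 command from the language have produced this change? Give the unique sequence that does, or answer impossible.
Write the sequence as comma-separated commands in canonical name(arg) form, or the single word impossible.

key: still facing S — the one step turns nothing
from: (4, 4) facing down
[1] after move(1): (4, 3) facing down
no rival 1-sequence matches.

move(1)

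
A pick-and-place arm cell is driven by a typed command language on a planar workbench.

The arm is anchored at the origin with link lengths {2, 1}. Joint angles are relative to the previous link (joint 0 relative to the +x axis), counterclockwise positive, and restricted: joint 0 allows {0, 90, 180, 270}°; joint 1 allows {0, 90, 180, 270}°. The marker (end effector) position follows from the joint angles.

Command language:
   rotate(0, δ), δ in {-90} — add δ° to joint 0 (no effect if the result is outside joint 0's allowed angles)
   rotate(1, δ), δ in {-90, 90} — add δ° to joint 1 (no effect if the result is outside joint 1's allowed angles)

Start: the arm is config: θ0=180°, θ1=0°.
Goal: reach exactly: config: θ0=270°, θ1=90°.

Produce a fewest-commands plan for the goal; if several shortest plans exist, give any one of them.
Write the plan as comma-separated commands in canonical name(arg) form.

rotate(1, 90), rotate(0, -90), rotate(0, -90), rotate(0, -90)

initial: config: θ0=180°, θ1=0°
[1] after rotate(1, 90): config: θ0=180°, θ1=90°
[2] after rotate(0, -90): config: θ0=90°, θ1=90°
[3] after rotate(0, -90): config: θ0=0°, θ1=90°
[4] after rotate(0, -90): config: θ0=270°, θ1=90°
minimal: 4 command(s), checked below 4.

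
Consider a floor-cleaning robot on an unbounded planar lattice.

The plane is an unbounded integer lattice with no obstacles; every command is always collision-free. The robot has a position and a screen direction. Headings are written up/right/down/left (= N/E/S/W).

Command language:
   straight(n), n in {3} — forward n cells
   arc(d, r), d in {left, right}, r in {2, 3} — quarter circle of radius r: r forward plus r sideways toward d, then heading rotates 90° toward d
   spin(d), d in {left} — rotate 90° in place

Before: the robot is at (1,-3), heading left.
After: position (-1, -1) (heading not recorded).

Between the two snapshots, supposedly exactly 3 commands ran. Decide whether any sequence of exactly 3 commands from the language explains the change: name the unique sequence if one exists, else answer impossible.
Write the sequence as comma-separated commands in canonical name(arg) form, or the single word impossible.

key: order matters: swapping arc(right, 2) and spin(left) lands elsewhere
begin: at (1,-3), heading left
[1] after arc(right, 2): at (-1,-1), heading up
[2] after spin(left): at (-1,-1), heading left
[3] after spin(left): at (-1,-1), heading down
all 216 alternatives checked — unique.

arc(right, 2), spin(left), spin(left)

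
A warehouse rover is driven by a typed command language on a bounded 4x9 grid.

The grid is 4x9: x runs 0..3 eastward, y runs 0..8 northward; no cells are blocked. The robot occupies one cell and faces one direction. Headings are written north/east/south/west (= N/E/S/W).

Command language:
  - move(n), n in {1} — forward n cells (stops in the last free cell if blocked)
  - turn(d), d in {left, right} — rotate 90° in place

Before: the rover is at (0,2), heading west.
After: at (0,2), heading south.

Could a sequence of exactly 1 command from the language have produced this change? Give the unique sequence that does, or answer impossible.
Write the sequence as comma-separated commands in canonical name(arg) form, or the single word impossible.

key: (0,2) unchanged — the single command moves nothing
begin: at (0,2), heading west
t=1 turn(left) ⇒ at (0,2), heading south
uniquely the one of 3 1-step routes that fits.

turn(left)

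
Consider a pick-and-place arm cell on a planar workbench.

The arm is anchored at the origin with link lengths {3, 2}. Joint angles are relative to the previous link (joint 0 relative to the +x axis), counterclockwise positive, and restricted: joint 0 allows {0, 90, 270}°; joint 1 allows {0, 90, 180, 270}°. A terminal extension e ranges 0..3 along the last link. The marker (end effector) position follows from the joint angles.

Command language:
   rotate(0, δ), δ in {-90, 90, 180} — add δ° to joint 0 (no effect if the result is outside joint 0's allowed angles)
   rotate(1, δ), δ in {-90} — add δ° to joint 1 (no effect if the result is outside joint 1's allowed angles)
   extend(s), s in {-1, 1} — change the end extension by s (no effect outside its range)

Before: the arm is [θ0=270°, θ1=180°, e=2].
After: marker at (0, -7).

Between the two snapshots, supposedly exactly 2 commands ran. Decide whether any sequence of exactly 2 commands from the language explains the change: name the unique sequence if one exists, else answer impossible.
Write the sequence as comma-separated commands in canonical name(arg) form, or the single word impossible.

from: [θ0=270°, θ1=180°, e=2]
t=1 rotate(1, -90) ⇒ [θ0=270°, θ1=90°, e=2]
t=2 rotate(1, -90) ⇒ [θ0=270°, θ1=0°, e=2]
no rival 2-sequence matches.

rotate(1, -90), rotate(1, -90)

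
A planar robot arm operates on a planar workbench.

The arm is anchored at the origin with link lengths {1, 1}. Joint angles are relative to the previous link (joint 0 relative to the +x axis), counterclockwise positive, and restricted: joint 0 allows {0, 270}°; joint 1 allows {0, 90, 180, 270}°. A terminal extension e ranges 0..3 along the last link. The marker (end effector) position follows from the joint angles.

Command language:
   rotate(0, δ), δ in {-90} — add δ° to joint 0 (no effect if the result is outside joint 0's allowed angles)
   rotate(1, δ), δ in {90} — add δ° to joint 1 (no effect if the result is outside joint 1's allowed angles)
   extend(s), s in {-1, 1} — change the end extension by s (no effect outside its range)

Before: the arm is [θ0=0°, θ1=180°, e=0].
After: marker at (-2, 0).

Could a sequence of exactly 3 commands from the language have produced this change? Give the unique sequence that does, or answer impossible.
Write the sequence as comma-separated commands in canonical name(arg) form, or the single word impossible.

key: running extend(1) before extend(-1) would end elsewhere — order is forced
t0: [θ0=0°, θ1=180°, e=0]
1. extend(-1) → [θ0=0°, θ1=180°, e=0]
2. extend(1) → [θ0=0°, θ1=180°, e=1]
3. extend(1) → [θ0=0°, θ1=180°, e=2]
all 64 alternatives checked — unique.

extend(-1), extend(1), extend(1)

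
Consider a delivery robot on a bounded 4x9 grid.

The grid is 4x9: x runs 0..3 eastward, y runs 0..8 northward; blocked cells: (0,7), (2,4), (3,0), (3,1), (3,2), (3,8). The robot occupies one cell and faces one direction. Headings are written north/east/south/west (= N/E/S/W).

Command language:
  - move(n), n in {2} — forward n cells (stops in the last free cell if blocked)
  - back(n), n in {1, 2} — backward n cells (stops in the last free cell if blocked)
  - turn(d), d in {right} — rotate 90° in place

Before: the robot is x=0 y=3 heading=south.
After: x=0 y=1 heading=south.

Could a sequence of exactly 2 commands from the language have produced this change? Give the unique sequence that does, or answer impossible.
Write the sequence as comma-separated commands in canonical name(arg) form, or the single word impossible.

impossible

no 2-step route produces this change.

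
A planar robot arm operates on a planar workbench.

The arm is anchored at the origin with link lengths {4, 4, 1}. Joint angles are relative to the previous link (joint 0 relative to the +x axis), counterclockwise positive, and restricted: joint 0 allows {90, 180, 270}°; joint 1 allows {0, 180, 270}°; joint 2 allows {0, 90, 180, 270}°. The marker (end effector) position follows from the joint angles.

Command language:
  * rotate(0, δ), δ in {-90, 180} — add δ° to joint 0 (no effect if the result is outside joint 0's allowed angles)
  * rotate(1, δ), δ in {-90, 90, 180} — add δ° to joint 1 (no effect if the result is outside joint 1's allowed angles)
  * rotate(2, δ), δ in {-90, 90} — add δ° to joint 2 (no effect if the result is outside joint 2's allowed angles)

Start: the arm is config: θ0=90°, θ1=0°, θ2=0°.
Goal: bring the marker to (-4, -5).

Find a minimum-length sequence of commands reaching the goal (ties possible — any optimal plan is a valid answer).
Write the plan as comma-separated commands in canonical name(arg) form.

rotate(0, 180), rotate(2, 90), rotate(1, -90)

begin: config: θ0=90°, θ1=0°, θ2=0°
t=1 rotate(0, 180) ⇒ config: θ0=270°, θ1=0°, θ2=0°
t=2 rotate(2, 90) ⇒ config: θ0=270°, θ1=0°, θ2=90°
t=3 rotate(1, -90) ⇒ config: θ0=270°, θ1=270°, θ2=90°
minimal: 3 command(s), checked below 3.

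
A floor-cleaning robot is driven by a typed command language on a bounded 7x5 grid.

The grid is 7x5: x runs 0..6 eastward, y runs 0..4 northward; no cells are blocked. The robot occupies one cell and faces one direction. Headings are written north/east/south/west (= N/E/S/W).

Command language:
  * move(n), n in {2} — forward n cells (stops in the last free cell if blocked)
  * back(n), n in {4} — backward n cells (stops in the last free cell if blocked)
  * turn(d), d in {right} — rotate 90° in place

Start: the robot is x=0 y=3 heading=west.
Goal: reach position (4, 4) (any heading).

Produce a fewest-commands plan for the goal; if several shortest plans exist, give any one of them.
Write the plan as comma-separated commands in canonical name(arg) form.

back(4), turn(right), move(2)

t0: x=0 y=3 heading=west
[1] after back(4): x=4 y=3 heading=west
[2] after turn(right): x=4 y=3 heading=north
[3] after move(2): x=4 y=4 heading=north
no 2-step plan works, so 3 is optimal.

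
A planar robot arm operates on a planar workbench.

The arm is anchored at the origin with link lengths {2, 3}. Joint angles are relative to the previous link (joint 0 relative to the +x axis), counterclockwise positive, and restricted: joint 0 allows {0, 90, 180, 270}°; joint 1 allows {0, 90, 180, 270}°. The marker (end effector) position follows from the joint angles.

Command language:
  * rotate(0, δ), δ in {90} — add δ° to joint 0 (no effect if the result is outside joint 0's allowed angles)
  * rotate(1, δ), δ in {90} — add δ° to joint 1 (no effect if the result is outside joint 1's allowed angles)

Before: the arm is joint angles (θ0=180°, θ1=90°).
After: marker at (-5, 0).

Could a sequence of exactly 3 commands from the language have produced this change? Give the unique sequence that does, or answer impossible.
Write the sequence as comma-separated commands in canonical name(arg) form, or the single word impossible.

rotate(1, 90), rotate(1, 90), rotate(1, 90)

t0: joint angles (θ0=180°, θ1=90°)
step 1 (rotate(1, 90)): joint angles (θ0=180°, θ1=180°)
step 2 (rotate(1, 90)): joint angles (θ0=180°, θ1=270°)
step 3 (rotate(1, 90)): joint angles (θ0=180°, θ1=0°)
uniquely the one of 8 3-step routes that fits.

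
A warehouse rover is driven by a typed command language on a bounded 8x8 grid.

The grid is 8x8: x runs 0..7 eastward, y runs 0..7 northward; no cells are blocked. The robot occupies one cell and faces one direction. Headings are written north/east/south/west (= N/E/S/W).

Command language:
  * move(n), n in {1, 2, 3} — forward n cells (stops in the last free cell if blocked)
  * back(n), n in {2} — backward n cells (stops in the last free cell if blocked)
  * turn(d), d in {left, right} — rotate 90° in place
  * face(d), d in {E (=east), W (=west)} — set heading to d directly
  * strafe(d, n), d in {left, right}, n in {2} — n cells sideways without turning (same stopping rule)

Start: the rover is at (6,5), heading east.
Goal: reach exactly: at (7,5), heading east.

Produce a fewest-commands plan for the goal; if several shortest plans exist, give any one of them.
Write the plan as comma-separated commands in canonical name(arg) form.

move(3)

from: at (6,5), heading east
step 1 (move(3)): at (7,5), heading east
shorter routes all fall short; 1 is best.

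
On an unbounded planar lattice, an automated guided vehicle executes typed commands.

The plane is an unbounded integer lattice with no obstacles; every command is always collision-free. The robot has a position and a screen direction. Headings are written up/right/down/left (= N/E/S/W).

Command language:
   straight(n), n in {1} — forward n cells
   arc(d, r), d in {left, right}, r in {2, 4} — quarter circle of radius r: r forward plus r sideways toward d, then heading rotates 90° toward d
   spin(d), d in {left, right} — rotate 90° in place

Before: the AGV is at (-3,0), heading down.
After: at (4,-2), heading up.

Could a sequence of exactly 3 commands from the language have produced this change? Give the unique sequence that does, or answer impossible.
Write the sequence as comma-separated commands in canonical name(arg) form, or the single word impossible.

arc(left, 4), straight(1), arc(left, 2)

key: running arc(left, 2) before arc(left, 4) would end elsewhere — order is forced
t0: at (-3,0), heading down
step 1 (arc(left, 4)): at (1,-4), heading right
step 2 (straight(1)): at (2,-4), heading right
step 3 (arc(left, 2)): at (4,-2), heading up
no rival 3-sequence matches.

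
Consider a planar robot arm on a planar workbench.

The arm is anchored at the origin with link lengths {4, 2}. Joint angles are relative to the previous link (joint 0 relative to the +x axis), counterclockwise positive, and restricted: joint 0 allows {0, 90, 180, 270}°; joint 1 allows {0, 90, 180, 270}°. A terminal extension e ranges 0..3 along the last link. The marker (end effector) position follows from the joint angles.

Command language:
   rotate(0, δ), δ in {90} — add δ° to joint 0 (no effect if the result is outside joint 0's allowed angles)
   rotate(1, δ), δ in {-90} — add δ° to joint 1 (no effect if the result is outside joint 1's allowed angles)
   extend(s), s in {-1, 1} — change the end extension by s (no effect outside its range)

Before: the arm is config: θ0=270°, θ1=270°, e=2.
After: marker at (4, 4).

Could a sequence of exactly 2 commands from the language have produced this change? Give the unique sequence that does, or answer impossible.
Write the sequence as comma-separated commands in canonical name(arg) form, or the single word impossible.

t0: config: θ0=270°, θ1=270°, e=2
step 1 (rotate(0, 90)): config: θ0=0°, θ1=270°, e=2
step 2 (rotate(0, 90)): config: θ0=90°, θ1=270°, e=2
no other 2-command option fits: unique.

rotate(0, 90), rotate(0, 90)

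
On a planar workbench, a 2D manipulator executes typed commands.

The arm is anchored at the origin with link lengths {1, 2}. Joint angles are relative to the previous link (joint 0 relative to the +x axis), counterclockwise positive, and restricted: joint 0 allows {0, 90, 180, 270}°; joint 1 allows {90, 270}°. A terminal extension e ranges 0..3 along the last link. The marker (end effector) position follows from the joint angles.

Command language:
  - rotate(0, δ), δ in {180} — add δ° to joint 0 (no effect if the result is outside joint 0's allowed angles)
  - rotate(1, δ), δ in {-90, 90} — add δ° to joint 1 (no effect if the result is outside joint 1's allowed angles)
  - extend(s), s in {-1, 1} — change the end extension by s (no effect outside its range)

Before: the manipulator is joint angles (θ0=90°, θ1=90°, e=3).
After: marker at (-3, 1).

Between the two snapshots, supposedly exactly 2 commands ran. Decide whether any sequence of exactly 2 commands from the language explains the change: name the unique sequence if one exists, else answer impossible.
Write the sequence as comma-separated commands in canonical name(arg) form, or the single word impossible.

begin: joint angles (θ0=90°, θ1=90°, e=3)
t=1 extend(-1) ⇒ joint angles (θ0=90°, θ1=90°, e=2)
t=2 extend(-1) ⇒ joint angles (θ0=90°, θ1=90°, e=1)
no rival 2-sequence matches.

extend(-1), extend(-1)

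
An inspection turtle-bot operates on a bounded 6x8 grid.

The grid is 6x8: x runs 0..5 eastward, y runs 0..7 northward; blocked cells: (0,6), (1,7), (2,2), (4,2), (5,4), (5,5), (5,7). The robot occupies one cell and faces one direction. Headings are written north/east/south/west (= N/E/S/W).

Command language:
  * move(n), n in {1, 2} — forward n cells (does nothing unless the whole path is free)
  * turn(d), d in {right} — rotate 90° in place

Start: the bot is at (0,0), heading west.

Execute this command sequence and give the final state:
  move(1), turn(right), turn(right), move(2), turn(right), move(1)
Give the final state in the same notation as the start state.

begin: at (0,0), heading west
t=1 move(1) ⇒ at (0,0), heading west
t=2 turn(right) ⇒ at (0,0), heading north
t=3 turn(right) ⇒ at (0,0), heading east
t=4 move(2) ⇒ at (2,0), heading east
t=5 turn(right) ⇒ at (2,0), heading south
t=6 move(1) ⇒ at (2,0), heading south

at (2,0), heading south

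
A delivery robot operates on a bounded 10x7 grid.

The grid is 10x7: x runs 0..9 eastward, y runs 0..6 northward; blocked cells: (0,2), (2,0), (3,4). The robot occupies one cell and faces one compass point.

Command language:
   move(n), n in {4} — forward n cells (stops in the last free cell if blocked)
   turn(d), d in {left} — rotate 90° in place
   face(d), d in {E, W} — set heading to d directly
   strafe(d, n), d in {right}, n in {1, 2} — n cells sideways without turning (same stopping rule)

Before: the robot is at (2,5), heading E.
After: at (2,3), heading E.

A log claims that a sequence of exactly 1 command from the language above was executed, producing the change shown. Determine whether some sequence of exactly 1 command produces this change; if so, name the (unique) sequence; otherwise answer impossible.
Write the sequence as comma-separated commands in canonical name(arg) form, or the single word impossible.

key: heading stays E — the single command does not turn
initial: at (2,5), heading E
1. strafe(right, 2) → at (2,3), heading E
uniquely the one of 6 1-step routes that fits.

strafe(right, 2)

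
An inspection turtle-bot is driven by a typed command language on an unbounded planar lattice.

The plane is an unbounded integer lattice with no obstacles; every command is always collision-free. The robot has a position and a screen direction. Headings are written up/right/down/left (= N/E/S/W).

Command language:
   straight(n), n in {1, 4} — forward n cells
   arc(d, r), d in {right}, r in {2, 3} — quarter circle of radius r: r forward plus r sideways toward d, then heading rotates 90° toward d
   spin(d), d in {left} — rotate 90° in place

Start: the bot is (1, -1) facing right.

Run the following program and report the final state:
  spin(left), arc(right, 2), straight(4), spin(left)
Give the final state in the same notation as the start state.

(7, 1) facing up

begin: (1, -1) facing right
step 1 (spin(left)): (1, -1) facing up
step 2 (arc(right, 2)): (3, 1) facing right
step 3 (straight(4)): (7, 1) facing right
step 4 (spin(left)): (7, 1) facing up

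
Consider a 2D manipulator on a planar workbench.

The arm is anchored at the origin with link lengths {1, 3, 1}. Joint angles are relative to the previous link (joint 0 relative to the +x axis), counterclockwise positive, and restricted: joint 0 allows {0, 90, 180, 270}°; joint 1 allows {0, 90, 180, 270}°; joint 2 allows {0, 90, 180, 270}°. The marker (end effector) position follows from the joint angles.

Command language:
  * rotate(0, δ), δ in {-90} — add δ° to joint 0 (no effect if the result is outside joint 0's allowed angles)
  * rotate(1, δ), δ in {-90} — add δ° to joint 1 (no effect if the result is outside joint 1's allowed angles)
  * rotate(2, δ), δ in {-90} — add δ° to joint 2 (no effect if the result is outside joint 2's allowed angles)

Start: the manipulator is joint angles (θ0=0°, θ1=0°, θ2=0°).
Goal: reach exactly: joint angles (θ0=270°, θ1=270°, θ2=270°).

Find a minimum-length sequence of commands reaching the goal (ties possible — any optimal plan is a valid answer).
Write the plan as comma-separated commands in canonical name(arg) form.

rotate(2, -90), rotate(1, -90), rotate(0, -90)

initial: joint angles (θ0=0°, θ1=0°, θ2=0°)
step 1 (rotate(2, -90)): joint angles (θ0=0°, θ1=0°, θ2=270°)
step 2 (rotate(1, -90)): joint angles (θ0=0°, θ1=270°, θ2=270°)
step 3 (rotate(0, -90)): joint angles (θ0=270°, θ1=270°, θ2=270°)
no 2-step plan works, so 3 is optimal.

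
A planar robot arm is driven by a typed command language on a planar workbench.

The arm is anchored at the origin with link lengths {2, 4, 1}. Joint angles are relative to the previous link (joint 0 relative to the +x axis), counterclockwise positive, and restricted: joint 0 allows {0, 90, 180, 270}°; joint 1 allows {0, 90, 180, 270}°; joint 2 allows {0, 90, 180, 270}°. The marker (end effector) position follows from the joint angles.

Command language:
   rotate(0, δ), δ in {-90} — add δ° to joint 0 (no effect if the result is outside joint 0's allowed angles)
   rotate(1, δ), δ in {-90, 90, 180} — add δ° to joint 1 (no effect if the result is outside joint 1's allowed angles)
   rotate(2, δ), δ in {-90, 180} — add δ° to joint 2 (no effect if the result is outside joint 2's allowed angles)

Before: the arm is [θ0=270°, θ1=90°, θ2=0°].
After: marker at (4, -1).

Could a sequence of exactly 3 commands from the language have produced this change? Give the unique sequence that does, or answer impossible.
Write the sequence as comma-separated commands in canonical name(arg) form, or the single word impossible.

initial: [θ0=270°, θ1=90°, θ2=0°]
1. rotate(2, -90) → [θ0=270°, θ1=90°, θ2=270°]
2. rotate(2, -90) → [θ0=270°, θ1=90°, θ2=180°]
3. rotate(2, -90) → [θ0=270°, θ1=90°, θ2=90°]
uniquely the one of 216 3-step routes that fits.

rotate(2, -90), rotate(2, -90), rotate(2, -90)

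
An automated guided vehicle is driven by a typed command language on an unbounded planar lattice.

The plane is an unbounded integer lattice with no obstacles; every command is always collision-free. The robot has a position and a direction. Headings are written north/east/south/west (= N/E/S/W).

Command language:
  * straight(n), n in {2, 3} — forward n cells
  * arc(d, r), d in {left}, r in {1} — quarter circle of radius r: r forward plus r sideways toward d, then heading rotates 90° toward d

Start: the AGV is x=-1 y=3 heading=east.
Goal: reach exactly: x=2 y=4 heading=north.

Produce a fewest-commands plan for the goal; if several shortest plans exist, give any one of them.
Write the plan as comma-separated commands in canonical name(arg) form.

from: x=-1 y=3 heading=east
step 1 (straight(2)): x=1 y=3 heading=east
step 2 (arc(left, 1)): x=2 y=4 heading=north
minimal: 2 command(s), checked below 2.

straight(2), arc(left, 1)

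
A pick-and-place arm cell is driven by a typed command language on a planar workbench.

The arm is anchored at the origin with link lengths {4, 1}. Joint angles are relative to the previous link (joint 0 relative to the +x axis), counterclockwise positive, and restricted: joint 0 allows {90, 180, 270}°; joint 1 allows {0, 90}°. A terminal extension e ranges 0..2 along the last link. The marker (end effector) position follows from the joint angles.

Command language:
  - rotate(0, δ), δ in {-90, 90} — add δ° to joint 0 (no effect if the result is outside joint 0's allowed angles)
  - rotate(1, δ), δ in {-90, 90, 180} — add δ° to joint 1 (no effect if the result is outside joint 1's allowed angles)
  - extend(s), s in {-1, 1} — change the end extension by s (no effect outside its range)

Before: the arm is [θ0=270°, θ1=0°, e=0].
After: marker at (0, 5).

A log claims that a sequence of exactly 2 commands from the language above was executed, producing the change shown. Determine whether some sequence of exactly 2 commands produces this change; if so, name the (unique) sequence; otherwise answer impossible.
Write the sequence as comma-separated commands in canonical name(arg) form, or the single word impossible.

rotate(0, -90), rotate(0, -90)

from: [θ0=270°, θ1=0°, e=0]
t=1 rotate(0, -90) ⇒ [θ0=180°, θ1=0°, e=0]
t=2 rotate(0, -90) ⇒ [θ0=90°, θ1=0°, e=0]
no other 2-command option fits: unique.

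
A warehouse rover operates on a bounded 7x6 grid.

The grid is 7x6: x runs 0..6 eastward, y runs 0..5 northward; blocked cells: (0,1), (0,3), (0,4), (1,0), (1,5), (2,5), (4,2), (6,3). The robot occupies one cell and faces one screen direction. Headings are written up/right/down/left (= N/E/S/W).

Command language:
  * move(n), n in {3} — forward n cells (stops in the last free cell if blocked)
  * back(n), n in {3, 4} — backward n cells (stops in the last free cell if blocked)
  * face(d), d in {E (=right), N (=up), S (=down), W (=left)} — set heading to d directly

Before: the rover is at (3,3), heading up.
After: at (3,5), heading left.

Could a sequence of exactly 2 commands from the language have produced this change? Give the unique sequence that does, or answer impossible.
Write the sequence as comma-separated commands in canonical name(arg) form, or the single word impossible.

move(3), face(W)

key: position moved to (3,5) AND the heading swung to W — translation plus rotation needed
begin: at (3,3), heading up
[1] after move(3): at (3,5), heading up
[2] after face(W): at (3,5), heading left
no other 2-command option fits: unique.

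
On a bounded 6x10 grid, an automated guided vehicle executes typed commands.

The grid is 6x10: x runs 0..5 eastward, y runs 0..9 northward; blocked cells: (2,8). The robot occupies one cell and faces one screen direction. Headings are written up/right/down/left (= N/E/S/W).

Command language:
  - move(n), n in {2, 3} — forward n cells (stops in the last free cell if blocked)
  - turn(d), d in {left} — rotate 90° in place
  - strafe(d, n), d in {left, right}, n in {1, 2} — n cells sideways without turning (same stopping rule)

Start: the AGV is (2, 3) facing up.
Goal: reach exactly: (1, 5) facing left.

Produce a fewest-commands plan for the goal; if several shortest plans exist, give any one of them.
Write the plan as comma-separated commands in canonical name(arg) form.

t0: (2, 3) facing up
1. strafe(left, 1) → (1, 3) facing up
2. move(2) → (1, 5) facing up
3. turn(left) → (1, 5) facing left
nothing shorter than 3 reaches the goal.

strafe(left, 1), move(2), turn(left)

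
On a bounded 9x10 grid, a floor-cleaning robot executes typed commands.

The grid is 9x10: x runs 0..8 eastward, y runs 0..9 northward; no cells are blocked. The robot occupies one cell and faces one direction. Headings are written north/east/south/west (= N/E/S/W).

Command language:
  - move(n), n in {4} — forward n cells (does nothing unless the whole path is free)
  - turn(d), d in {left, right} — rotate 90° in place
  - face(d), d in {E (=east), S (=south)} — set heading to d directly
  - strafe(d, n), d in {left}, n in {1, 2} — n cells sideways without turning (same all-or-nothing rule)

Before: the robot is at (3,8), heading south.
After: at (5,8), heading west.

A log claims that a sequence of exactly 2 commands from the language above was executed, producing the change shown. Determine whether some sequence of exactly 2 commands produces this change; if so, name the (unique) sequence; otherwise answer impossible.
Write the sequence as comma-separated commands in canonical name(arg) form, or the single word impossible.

key: running turn(right) before strafe(left, 2) would end elsewhere — order is forced
start: at (3,8), heading south
step 1 (strafe(left, 2)): at (5,8), heading south
step 2 (turn(right)): at (5,8), heading west
all 49 alternatives checked — unique.

strafe(left, 2), turn(right)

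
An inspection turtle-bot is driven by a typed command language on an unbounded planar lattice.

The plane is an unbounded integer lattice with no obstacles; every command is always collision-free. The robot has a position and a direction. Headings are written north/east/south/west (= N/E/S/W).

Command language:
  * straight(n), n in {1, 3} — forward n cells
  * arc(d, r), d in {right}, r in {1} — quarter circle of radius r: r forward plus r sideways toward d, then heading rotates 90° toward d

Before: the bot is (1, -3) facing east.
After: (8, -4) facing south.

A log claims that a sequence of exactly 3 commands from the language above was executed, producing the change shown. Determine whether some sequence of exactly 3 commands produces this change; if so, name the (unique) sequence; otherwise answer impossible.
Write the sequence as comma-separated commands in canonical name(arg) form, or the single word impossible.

key: order matters: swapping straight(3) and arc(right, 1) lands elsewhere
initial: (1, -3) facing east
t=1 straight(3) ⇒ (4, -3) facing east
t=2 straight(3) ⇒ (7, -3) facing east
t=3 arc(right, 1) ⇒ (8, -4) facing south
uniquely the one of 27 3-step routes that fits.

straight(3), straight(3), arc(right, 1)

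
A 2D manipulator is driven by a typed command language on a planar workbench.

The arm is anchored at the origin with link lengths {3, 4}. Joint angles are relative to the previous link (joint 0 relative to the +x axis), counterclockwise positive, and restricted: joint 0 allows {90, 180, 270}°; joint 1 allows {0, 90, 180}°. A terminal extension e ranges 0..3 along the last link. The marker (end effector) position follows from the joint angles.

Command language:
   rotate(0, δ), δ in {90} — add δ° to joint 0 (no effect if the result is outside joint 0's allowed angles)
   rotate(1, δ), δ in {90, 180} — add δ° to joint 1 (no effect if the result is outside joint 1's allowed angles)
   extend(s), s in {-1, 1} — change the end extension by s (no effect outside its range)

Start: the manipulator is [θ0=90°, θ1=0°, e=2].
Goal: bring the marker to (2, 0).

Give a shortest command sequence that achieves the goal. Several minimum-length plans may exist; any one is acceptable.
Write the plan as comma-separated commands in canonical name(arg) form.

extend(-1), rotate(1, 180), rotate(0, 90)

start: [θ0=90°, θ1=0°, e=2]
step 1 (extend(-1)): [θ0=90°, θ1=0°, e=1]
step 2 (rotate(1, 180)): [θ0=90°, θ1=180°, e=1]
step 3 (rotate(0, 90)): [θ0=180°, θ1=180°, e=1]
nothing shorter than 3 reaches the goal.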